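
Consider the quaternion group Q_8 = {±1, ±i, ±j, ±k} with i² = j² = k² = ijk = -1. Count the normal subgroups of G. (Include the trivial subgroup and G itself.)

6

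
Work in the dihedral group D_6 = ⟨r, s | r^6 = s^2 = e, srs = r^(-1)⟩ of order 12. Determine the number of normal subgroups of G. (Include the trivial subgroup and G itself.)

7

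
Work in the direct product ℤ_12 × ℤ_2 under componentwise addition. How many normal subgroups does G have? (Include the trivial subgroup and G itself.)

G is abelian, so every subgroup is normal.
G has 16 subgroups in total, hence 16 normal subgroups.

16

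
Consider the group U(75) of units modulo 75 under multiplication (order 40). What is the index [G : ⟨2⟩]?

2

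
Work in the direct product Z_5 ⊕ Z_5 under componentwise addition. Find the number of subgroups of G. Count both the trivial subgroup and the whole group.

8

|G| = 25, so by Lagrange every subgroup order divides 25. Divisors: 1, 5, 25.
Subgroups by order — order 1: 1; order 5: 6; order 25: 1.
Total: 1 + 6 + 1 = 8.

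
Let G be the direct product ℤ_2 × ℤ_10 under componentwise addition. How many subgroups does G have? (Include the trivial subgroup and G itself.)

10

|G| = 20, so by Lagrange every subgroup order divides 20. Divisors: 1, 2, 4, 5, 10, 20.
Subgroups by order — order 1: 1; order 2: 3; order 4: 1; order 5: 1; order 10: 3; order 20: 1.
Total: 1 + 3 + 1 + 1 + 3 + 1 = 10.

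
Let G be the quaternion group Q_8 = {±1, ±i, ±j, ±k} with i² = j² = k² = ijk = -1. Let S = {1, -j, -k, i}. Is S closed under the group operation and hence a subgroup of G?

No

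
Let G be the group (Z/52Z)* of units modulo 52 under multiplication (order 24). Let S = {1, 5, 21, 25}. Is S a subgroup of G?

|S| = 4 divides |G| = 24, consistent with Lagrange.
S contains the identity, every element's inverse is in S, and S is closed under ·: it is a subgroup.
In fact S = ⟨21⟩.

Yes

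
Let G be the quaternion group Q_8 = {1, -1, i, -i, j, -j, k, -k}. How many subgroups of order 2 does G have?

|G| = 8 and 2 | 8, so subgroups of order 2 are possible by Lagrange.
The subgroups of order 2 are: {1, -1}.
So G has 1 subgroup of order 2.

1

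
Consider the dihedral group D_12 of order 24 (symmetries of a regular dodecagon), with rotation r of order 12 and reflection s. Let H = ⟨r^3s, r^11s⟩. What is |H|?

6

|⟨r^3s⟩| = 2 and |⟨r^11s⟩| = 2, so |H| is a multiple of lcm(2, 2) = 2 and divides |G| = 24.
Closing under the operation: H = {e, r^4, r^8, r^3s, r^7s, r^11s}, so |H| = 6.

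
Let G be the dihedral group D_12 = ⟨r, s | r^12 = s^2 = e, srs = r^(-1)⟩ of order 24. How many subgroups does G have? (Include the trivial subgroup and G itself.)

|G| = 24, so by Lagrange every subgroup order divides 24. Divisors: 1, 2, 3, 4, 6, 8, 12, 24.
Subgroups by order — order 1: 1; order 2: 13; order 3: 1; order 4: 7; order 6: 5; order 8: 3; order 12: 3; order 24: 1.
Total: 1 + 13 + 1 + 7 + 5 + 3 + 3 + 1 = 34.

34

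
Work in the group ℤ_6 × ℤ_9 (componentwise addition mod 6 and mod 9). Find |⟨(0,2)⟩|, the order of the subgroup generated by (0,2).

The order of (0,2) in Z_6 × Z_9 is lcm(ord(0) in Z_6, ord(2) in Z_9).
ord(0) = 1 and ord(2) = 9, so |⟨(0,2)⟩| = lcm(1, 9) = 9.

9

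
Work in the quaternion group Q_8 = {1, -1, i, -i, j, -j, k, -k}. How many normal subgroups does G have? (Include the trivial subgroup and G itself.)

G has 6 subgroups. Checking conjugation-invariance by order — order 1: 1/1 normal; order 2: 1/1 normal; order 4: 3/3 normal; order 8: 1/1 normal.
Total normal subgroups: 6.

6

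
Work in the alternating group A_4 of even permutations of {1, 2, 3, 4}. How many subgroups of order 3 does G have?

|G| = 12 and 3 | 12, so subgroups of order 3 are possible by Lagrange.
The subgroups of order 3 are: {e, (1 2 3), (1 3 2)}; {e, (1 2 4), (1 4 2)}; {e, (1 3 4), (1 4 3)}; {e, (2 3 4), (2 4 3)}.
So G has 4 subgroups of order 3.

4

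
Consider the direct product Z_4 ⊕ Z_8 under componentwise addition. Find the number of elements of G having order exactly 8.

An element (a,b) has order lcm(ord(a), ord(b)); count pairs with lcm equal to 8.
Enumerating gives 16 such elements.

16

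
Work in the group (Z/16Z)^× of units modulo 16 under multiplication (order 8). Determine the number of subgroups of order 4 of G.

3

|G| = 8 and 4 | 8, so subgroups of order 4 are possible by Lagrange.
The subgroups of order 4 are: {1, 3, 9, 11}; {1, 5, 9, 13}; {1, 7, 9, 15}.
So G has 3 subgroups of order 4.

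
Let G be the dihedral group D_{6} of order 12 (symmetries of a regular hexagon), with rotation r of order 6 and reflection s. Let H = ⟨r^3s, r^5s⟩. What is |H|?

6

|⟨r^3s⟩| = 2 and |⟨r^5s⟩| = 2, so |H| is a multiple of lcm(2, 2) = 2 and divides |G| = 12.
Closing under the operation: H = {e, r^2, r^4, rs, r^3s, r^5s}, so |H| = 6.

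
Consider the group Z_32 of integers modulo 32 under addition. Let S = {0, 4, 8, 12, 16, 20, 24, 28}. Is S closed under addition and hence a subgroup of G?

Yes

|S| = 8 divides |G| = 32, consistent with Lagrange.
S contains the identity, every element's inverse is in S, and S is closed under +: it is a subgroup.
In fact S = ⟨4⟩.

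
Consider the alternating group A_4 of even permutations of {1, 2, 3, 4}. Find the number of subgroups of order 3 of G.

4

|G| = 12 and 3 | 12, so subgroups of order 3 are possible by Lagrange.
The subgroups of order 3 are: {e, (1 2 3), (1 3 2)}; {e, (1 2 4), (1 4 2)}; {e, (1 3 4), (1 4 3)}; {e, (2 3 4), (2 4 3)}.
So G has 4 subgroups of order 3.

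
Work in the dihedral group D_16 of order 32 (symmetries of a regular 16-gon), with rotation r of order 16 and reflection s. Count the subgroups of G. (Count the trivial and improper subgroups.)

|G| = 32, so by Lagrange every subgroup order divides 32. Divisors: 1, 2, 4, 8, 16, 32.
Subgroups by order — order 1: 1; order 2: 17; order 4: 9; order 8: 5; order 16: 3; order 32: 1.
Total: 1 + 17 + 9 + 5 + 3 + 1 = 36.

36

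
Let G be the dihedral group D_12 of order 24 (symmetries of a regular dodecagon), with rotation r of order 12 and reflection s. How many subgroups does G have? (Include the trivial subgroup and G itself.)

|G| = 24, so by Lagrange every subgroup order divides 24. Divisors: 1, 2, 3, 4, 6, 8, 12, 24.
Subgroups by order — order 1: 1; order 2: 13; order 3: 1; order 4: 7; order 6: 5; order 8: 3; order 12: 3; order 24: 1.
Total: 1 + 13 + 1 + 7 + 5 + 3 + 3 + 1 = 34.

34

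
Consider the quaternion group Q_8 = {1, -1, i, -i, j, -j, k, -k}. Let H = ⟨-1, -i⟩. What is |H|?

4

|⟨-1⟩| = 2 and |⟨-i⟩| = 4, so |H| is a multiple of lcm(2, 4) = 4 and divides |G| = 8.
Closing under the operation: H = {1, -1, i, -i}, so |H| = 4.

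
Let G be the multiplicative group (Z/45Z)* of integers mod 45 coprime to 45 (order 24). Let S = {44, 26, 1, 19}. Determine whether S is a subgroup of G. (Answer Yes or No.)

Yes

|S| = 4 divides |G| = 24, consistent with Lagrange.
S contains the identity, every element's inverse is in S, and S is closed under ·: it is a subgroup.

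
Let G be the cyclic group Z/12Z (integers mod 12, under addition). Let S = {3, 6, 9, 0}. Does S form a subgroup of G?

Yes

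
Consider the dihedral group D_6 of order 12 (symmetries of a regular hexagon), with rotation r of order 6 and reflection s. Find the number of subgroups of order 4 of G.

3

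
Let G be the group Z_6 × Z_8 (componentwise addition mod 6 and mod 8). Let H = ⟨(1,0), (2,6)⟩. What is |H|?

24

|⟨(1,0)⟩| = 6 and |⟨(2,6)⟩| = 12, so |H| is a multiple of lcm(6, 12) = 12 and divides |G| = 48.
Closing under the operation: H = {(0,0), (0,2), (0,4), (0,6), (1,0), (1,2), (1,4), (1,6), (2,0), (2,2), (2,4), (2,6), (3,0), (3,2), (3,4), (3,6), (4,0), (4,2), (4,4), (4,6), (5,0), (5,2), (5,4), (5,6)}, so |H| = 24.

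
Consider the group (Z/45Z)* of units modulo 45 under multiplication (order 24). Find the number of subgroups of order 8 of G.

|G| = 24 and 8 | 24, so subgroups of order 8 are possible by Lagrange.
The subgroups of order 8 are: {1, 8, 17, 19, 26, 28, 37, 44}.
So G has 1 subgroup of order 8.

1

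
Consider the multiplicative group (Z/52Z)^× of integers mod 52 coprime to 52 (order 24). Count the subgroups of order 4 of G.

3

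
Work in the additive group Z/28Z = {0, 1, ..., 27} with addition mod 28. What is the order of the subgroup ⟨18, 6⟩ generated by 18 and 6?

|⟨18⟩| = 14 and |⟨6⟩| = 14, so |H| is a multiple of lcm(14, 14) = 14 and divides |G| = 28.
Closing under the operation: H = {0, 2, 4, 6, 8, 10, 12, 14, 16, 18, 20, 22, 24, 26}, so |H| = 14.

14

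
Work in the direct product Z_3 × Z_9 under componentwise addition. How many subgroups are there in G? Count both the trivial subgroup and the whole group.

|G| = 27, so by Lagrange every subgroup order divides 27. Divisors: 1, 3, 9, 27.
Subgroups by order — order 1: 1; order 3: 4; order 9: 4; order 27: 1.
Total: 1 + 4 + 4 + 1 = 10.

10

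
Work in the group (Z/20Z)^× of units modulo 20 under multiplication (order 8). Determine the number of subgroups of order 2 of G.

3

|G| = 8 and 2 | 8, so subgroups of order 2 are possible by Lagrange.
The subgroups of order 2 are: {1, 11}; {1, 19}; {1, 9}.
So G has 3 subgroups of order 2.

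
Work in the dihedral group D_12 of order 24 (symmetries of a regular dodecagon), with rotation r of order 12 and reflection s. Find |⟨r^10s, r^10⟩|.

12

|⟨r^10s⟩| = 2 and |⟨r^10⟩| = 6, so |H| is a multiple of lcm(2, 6) = 6 and divides |G| = 24.
Closing under the operation: H = {e, r^2, r^4, r^6, r^8, r^10, s, r^2s, r^4s, r^6s, r^8s, r^10s}, so |H| = 12.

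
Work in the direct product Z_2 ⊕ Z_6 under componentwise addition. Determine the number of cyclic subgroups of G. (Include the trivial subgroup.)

Each element a generates a cyclic subgroup ⟨a⟩; distinct elements may generate the same one (a cyclic group of order d has φ(d) generators).
Cyclic subgroups by order — order 1: 1; order 2: 3; order 3: 1; order 6: 3.
Total: 8.

8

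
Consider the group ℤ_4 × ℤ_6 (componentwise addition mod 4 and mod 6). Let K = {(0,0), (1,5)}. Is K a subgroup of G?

No

(1,5) ∈ K but its inverse (3,1) ∉ K, so K is not a subgroup.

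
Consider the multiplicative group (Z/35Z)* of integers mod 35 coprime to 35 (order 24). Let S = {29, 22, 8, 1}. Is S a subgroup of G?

Yes

|S| = 4 divides |G| = 24, consistent with Lagrange.
S contains the identity, every element's inverse is in S, and S is closed under ·: it is a subgroup.
In fact S = ⟨8⟩.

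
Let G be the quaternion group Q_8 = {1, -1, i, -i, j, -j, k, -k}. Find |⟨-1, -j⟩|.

|⟨-1⟩| = 2 and |⟨-j⟩| = 4, so |H| is a multiple of lcm(2, 4) = 4 and divides |G| = 8.
Closing under the operation: H = {1, -1, j, -j}, so |H| = 4.

4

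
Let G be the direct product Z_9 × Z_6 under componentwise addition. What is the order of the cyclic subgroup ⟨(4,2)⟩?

The order of (4,2) in Z_9 × Z_6 is lcm(ord(4) in Z_9, ord(2) in Z_6).
ord(4) = 9 and ord(2) = 3, so |⟨(4,2)⟩| = lcm(9, 3) = 9.

9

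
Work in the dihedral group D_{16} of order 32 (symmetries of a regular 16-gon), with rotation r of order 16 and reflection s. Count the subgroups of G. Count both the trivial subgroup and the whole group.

36

|G| = 32, so by Lagrange every subgroup order divides 32. Divisors: 1, 2, 4, 8, 16, 32.
Subgroups by order — order 1: 1; order 2: 17; order 4: 9; order 8: 5; order 16: 3; order 32: 1.
Total: 1 + 17 + 9 + 5 + 3 + 1 = 36.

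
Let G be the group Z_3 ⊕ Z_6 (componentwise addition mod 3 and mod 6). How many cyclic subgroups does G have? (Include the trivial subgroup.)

Each element a generates a cyclic subgroup ⟨a⟩; distinct elements may generate the same one (a cyclic group of order d has φ(d) generators).
Cyclic subgroups by order — order 1: 1; order 2: 1; order 3: 4; order 6: 4.
Total: 10.

10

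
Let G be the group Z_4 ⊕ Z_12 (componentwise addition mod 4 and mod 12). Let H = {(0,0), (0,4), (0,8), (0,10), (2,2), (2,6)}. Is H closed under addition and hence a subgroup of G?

No

(0,10) ∈ H but its inverse (0,2) ∉ H, so H is not a subgroup.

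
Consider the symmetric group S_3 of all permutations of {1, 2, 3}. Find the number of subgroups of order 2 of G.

3

|G| = 6 and 2 | 6, so subgroups of order 2 are possible by Lagrange.
The subgroups of order 2 are: {e, (1 2)}; {e, (1 3)}; {e, (2 3)}.
So G has 3 subgroups of order 2.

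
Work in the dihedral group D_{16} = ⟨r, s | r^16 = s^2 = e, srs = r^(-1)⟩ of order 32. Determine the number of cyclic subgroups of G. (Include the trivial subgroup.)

Group the elements of G by the cyclic subgroup they generate; each cyclic subgroup of order d accounts for φ(d) elements.
Cyclic subgroups by order — order 1: 1; order 2: 17; order 4: 1; order 8: 1; order 16: 1.
Total: 21.

21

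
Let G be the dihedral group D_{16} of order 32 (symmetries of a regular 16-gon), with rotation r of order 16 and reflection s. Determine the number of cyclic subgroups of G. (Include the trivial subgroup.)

21

Group the elements of G by the cyclic subgroup they generate; each cyclic subgroup of order d accounts for φ(d) elements.
Cyclic subgroups by order — order 1: 1; order 2: 17; order 4: 1; order 8: 1; order 16: 1.
Total: 21.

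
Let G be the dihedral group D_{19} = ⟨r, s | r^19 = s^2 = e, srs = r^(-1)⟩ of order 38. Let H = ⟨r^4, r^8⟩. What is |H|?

|⟨r^4⟩| = 19 and |⟨r^8⟩| = 19, so |H| is a multiple of lcm(19, 19) = 19 and divides |G| = 38.
Closing under the operation: H = {e, r, r^2, r^3, r^4, r^5, r^6, r^7, r^8, r^9, r^10, r^11, r^12, r^13, r^14, r^15, r^16, r^17, r^18}, so |H| = 19.

19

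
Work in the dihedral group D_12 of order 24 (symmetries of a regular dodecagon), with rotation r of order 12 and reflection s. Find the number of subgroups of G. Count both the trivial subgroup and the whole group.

34

|G| = 24, so by Lagrange every subgroup order divides 24. Divisors: 1, 2, 3, 4, 6, 8, 12, 24.
Subgroups by order — order 1: 1; order 2: 13; order 3: 1; order 4: 7; order 6: 5; order 8: 3; order 12: 3; order 24: 1.
Total: 1 + 13 + 1 + 7 + 5 + 3 + 3 + 1 = 34.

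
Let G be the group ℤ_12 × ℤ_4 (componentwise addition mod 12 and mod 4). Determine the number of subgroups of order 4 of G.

7

|G| = 48 and 4 | 48, so subgroups of order 4 are possible by Lagrange.
The subgroups of order 4 are: {(0,0), (0,1), (0,2), (0,3)}; {(0,0), (0,2), (6,0), (6,2)}; {(0,0), (0,2), (6,1), (6,3)}; {(0,0), (3,0), (6,0), (9,0)}; … (7 in all).
So G has 7 subgroups of order 4.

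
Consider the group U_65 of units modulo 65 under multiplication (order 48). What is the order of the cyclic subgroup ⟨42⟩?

12

Compute successive powers of 42 mod 65: 42, 9, 53, 16, 22, 14, 3, 61, …; 42^12 ≡ 1 (mod 65).
So |⟨42⟩| = 12.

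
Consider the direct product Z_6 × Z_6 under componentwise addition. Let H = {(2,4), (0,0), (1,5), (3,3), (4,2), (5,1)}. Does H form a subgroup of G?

|H| = 6 divides |G| = 36, consistent with Lagrange.
H contains the identity, every element's inverse is in H, and H is closed under +: it is a subgroup.
In fact H = ⟨(1,5)⟩.

Yes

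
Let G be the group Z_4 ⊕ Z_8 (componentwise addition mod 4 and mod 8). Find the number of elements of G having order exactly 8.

An element (a,b) has order lcm(ord(a), ord(b)); count pairs with lcm equal to 8.
Enumerating gives 16 such elements.

16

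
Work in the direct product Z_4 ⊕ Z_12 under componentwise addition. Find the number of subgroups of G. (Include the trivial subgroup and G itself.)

30

|G| = 48, so by Lagrange every subgroup order divides 48. Divisors: 1, 2, 3, 4, 6, 8, 12, 16, 24, 48.
Subgroups by order — order 1: 1; order 2: 3; order 3: 1; order 4: 7; order 6: 3; order 8: 3; order 12: 7; order 16: 1; order 24: 3; order 48: 1.
Total: 1 + 3 + 1 + 7 + 3 + 3 + 7 + 1 + 3 + 1 = 30.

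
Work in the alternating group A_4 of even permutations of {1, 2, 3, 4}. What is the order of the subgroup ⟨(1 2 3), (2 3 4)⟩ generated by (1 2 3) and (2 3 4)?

12

|⟨(1 2 3)⟩| = 3 and |⟨(2 3 4)⟩| = 3, so |H| is a multiple of lcm(3, 3) = 3 and divides |G| = 12.
Closing {(1 2 3), (2 3 4)} under the group operation gives all of G, so |H| = 12.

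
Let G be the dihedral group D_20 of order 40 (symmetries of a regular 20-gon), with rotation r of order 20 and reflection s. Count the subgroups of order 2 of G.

|G| = 40 and 2 | 40, so subgroups of order 2 are possible by Lagrange.
The subgroups of order 2 are: {e, r^10}; {e, r^10s}; {e, r^11s}; {e, r^12s}; … (21 in all).
So G has 21 subgroups of order 2.

21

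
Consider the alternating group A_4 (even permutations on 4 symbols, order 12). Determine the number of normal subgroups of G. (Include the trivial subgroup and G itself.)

G has 10 subgroups. Checking conjugation-invariance by order — order 1: 1/1 normal; order 2: 0/3 normal; order 3: 0/4 normal; order 4: 1/1 normal; order 12: 1/1 normal.
Total normal subgroups: 3.

3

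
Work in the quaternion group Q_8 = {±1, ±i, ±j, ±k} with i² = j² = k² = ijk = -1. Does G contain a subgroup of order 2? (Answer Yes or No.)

Yes

2 | 8. A subgroup of order 2 is {1, -1}.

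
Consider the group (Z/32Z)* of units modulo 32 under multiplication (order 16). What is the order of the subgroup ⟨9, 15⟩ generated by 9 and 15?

8

|⟨9⟩| = 4 and |⟨15⟩| = 2, so |H| is a multiple of lcm(4, 2) = 4 and divides |G| = 16.
Closing under the operation: H = {1, 7, 9, 15, 17, 23, 25, 31}, so |H| = 8.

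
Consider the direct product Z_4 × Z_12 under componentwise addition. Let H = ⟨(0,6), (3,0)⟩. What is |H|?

8

|⟨(0,6)⟩| = 2 and |⟨(3,0)⟩| = 4, so |H| is a multiple of lcm(2, 4) = 4 and divides |G| = 48.
Closing under the operation: H = {(0,0), (0,6), (1,0), (1,6), (2,0), (2,6), (3,0), (3,6)}, so |H| = 8.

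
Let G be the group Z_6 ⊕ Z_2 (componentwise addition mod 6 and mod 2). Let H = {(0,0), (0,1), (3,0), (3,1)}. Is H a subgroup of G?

|H| = 4 divides |G| = 12, consistent with Lagrange.
H contains the identity, every element's inverse is in H, and H is closed under +: it is a subgroup.

Yes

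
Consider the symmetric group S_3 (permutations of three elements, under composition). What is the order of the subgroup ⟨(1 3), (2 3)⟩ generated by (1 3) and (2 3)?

6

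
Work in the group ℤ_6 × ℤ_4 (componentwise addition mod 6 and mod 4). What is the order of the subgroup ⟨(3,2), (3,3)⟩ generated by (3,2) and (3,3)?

8

|⟨(3,2)⟩| = 2 and |⟨(3,3)⟩| = 4, so |H| is a multiple of lcm(2, 4) = 4 and divides |G| = 24.
Closing under the operation: H = {(0,0), (0,1), (0,2), (0,3), (3,0), (3,1), (3,2), (3,3)}, so |H| = 8.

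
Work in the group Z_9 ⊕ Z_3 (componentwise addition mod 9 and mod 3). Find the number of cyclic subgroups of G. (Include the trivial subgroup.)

8

A cyclic subgroup of order d is generated by each of its φ(d) elements of order d, so the cyclic subgroups of order d number (#elements of order d)/φ(d).
Cyclic subgroups by order — order 1: 1; order 3: 4; order 9: 3.
Total: 8.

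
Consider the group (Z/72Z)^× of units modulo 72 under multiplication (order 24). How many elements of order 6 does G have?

Enumerating element orders in G gives 14 elements of order 6.

14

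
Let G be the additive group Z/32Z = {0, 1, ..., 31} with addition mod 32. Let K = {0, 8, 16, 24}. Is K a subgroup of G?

|K| = 4 divides |G| = 32, consistent with Lagrange.
K contains the identity, every element's inverse is in K, and K is closed under +: it is a subgroup.
In fact K = ⟨8⟩.

Yes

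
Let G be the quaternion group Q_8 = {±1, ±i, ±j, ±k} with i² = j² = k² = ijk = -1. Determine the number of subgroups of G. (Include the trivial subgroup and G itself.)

|G| = 8, so by Lagrange every subgroup order divides 8. Divisors: 1, 2, 4, 8.
Subgroups by order — order 1: 1; order 2: 1; order 4: 3; order 8: 1.
Total: 1 + 1 + 3 + 1 = 6.

6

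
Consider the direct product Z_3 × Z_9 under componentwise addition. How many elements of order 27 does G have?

0

An element (a,b) has order lcm(ord(a), ord(b)); count pairs with lcm equal to 27.
Enumerating gives 0 such elements.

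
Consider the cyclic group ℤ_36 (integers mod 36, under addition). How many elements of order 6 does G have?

2

In a cyclic group of order 36, the number of elements of order d (for d | 36) is φ(d).
φ(6) = 2.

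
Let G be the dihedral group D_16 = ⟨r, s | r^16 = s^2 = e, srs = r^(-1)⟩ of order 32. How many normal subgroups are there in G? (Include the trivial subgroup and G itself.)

G has 36 subgroups. Checking conjugation-invariance by order — order 1: 1/1 normal; order 2: 1/17 normal; order 4: 1/9 normal; order 8: 1/5 normal; order 16: 3/3 normal; order 32: 1/1 normal.
Total normal subgroups: 8.

8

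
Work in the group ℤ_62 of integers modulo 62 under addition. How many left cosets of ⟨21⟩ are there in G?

|⟨21⟩| = 62 and |G| = 62.
By Lagrange, [G : H] = |G|/|H| = 62/62 = 1.

1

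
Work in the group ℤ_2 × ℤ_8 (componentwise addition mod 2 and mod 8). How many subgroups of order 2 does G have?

3

|G| = 16 and 2 | 16, so subgroups of order 2 are possible by Lagrange.
The subgroups of order 2 are: {(0,0), (0,4)}; {(0,0), (1,0)}; {(0,0), (1,4)}.
So G has 3 subgroups of order 2.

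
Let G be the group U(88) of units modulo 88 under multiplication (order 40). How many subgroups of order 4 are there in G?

7

|G| = 40 and 4 | 40, so subgroups of order 4 are possible by Lagrange.
The subgroups of order 4 are: {1, 21, 23, 43}; {1, 21, 45, 65}; {1, 21, 67, 87}; {1, 23, 45, 67}; … (7 in all).
So G has 7 subgroups of order 4.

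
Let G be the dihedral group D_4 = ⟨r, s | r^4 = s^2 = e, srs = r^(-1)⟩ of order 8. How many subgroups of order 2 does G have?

|G| = 8 and 2 | 8, so subgroups of order 2 are possible by Lagrange.
The subgroups of order 2 are: {e, r^2}; {e, r^2s}; {e, r^3s}; {e, rs}; … (5 in all).
So G has 5 subgroups of order 2.

5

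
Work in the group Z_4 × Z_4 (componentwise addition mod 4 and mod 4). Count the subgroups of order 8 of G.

3

|G| = 16 and 8 | 16, so subgroups of order 8 are possible by Lagrange.
The subgroups of order 8 are: {(0,0), (0,1), (0,2), (0,3), (2,0), (2,1), (2,2), (2,3)}; {(0,0), (0,2), (1,0), (1,2), (2,0), (2,2), (3,0), (3,2)}; {(0,0), (0,2), (1,1), (1,3), (2,0), (2,2), (3,1), (3,3)}.
So G has 3 subgroups of order 8.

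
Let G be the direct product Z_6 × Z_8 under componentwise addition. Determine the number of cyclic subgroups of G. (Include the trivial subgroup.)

16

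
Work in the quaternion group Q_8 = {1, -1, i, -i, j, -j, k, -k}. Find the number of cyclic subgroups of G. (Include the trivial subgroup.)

5

Each element a generates a cyclic subgroup ⟨a⟩; distinct elements may generate the same one (a cyclic group of order d has φ(d) generators).
Cyclic subgroups by order — order 1: 1; order 2: 1; order 4: 3.
Total: 5.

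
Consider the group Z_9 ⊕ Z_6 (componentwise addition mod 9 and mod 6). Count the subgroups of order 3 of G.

4

|G| = 54 and 3 | 54, so subgroups of order 3 are possible by Lagrange.
The subgroups of order 3 are: {(0,0), (0,2), (0,4)}; {(0,0), (3,0), (6,0)}; {(0,0), (3,2), (6,4)}; {(0,0), (3,4), (6,2)}.
So G has 4 subgroups of order 3.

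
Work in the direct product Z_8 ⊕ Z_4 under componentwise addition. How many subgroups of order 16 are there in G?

3

|G| = 32 and 16 | 32, so subgroups of order 16 are possible by Lagrange.
The subgroups of order 16 are: {(0,0), (0,1), (0,2), (0,3), (2,0), (2,1), (2,2), (2,3), (4,0), (4,1), (4,2), (4,3), (6,0), (6,1), (6,2), (6,3)}; {(0,0), (0,2), (1,0), (1,2), (2,0), (2,2), (3,0), (3,2), (4,0), (4,2), (5,0), (5,2), (6,0), (6,2), (7,0), (7,2)}; {(0,0), (0,2), (1,1), (1,3), (2,0), (2,2), (3,1), (3,3), (4,0), (4,2), (5,1), (5,3), (6,0), (6,2), (7,1), (7,3)}.
So G has 3 subgroups of order 16.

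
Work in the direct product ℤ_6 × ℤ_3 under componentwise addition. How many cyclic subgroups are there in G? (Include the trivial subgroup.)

Group the elements of G by the cyclic subgroup they generate; each cyclic subgroup of order d accounts for φ(d) elements.
Cyclic subgroups by order — order 1: 1; order 2: 1; order 3: 4; order 6: 4.
Total: 10.

10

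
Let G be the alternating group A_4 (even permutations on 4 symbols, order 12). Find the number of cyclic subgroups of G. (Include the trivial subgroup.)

8

Each element a generates a cyclic subgroup ⟨a⟩; distinct elements may generate the same one (a cyclic group of order d has φ(d) generators).
Cyclic subgroups by order — order 1: 1; order 2: 3; order 3: 4.
Total: 8.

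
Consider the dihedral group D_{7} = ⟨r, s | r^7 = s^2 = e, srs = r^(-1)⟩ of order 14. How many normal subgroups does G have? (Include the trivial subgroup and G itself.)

3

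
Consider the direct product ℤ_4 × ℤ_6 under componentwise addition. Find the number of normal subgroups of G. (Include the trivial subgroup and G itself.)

G is abelian, so every subgroup is normal.
G has 16 subgroups in total, hence 16 normal subgroups.

16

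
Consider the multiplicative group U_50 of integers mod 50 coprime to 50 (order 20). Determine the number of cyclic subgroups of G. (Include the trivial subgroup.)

A cyclic subgroup of order d is generated by each of its φ(d) elements of order d, so the cyclic subgroups of order d number (#elements of order d)/φ(d).
Cyclic subgroups by order — order 1: 1; order 2: 1; order 4: 1; order 5: 1; order 10: 1; order 20: 1.
Total: 6.

6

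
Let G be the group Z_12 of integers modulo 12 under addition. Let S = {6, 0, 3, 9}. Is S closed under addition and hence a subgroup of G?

Yes

|S| = 4 divides |G| = 12, consistent with Lagrange.
S contains the identity, every element's inverse is in S, and S is closed under +: it is a subgroup.
In fact S = ⟨9⟩.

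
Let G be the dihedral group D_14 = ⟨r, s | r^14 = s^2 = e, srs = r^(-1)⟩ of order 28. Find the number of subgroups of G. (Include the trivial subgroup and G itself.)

28

|G| = 28, so by Lagrange every subgroup order divides 28. Divisors: 1, 2, 4, 7, 14, 28.
Subgroups by order — order 1: 1; order 2: 15; order 4: 7; order 7: 1; order 14: 3; order 28: 1.
Total: 1 + 15 + 7 + 1 + 3 + 1 = 28.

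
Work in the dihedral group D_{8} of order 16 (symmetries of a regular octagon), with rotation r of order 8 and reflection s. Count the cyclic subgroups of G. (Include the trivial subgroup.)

Group the elements of G by the cyclic subgroup they generate; each cyclic subgroup of order d accounts for φ(d) elements.
Cyclic subgroups by order — order 1: 1; order 2: 9; order 4: 1; order 8: 1.
Total: 12.

12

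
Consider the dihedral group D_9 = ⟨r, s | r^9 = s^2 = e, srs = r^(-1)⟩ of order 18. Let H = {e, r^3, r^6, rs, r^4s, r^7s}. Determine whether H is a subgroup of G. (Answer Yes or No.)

Yes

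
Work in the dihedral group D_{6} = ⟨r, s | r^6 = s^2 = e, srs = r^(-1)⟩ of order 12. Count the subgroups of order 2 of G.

|G| = 12 and 2 | 12, so subgroups of order 2 are possible by Lagrange.
The subgroups of order 2 are: {e, r^2s}; {e, r^3}; {e, r^3s}; {e, r^4s}; … (7 in all).
So G has 7 subgroups of order 2.

7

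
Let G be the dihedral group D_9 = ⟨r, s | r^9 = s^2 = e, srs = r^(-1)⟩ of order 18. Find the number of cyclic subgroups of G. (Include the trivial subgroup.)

12

Each element a generates a cyclic subgroup ⟨a⟩; distinct elements may generate the same one (a cyclic group of order d has φ(d) generators).
Cyclic subgroups by order — order 1: 1; order 2: 9; order 3: 1; order 9: 1.
Total: 12.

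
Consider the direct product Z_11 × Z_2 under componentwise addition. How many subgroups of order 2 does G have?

1

|G| = 22 and 2 | 22, so subgroups of order 2 are possible by Lagrange.
The subgroups of order 2 are: {(0,0), (0,1)}.
So G has 1 subgroup of order 2.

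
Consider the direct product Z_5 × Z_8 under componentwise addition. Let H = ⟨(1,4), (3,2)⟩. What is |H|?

20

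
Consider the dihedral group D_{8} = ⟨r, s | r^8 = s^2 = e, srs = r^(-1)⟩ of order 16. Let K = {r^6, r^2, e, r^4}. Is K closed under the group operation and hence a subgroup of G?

|K| = 4 divides |G| = 16, consistent with Lagrange.
K contains the identity, every element's inverse is in K, and K is closed under ·: it is a subgroup.
In fact K = ⟨r^6⟩.

Yes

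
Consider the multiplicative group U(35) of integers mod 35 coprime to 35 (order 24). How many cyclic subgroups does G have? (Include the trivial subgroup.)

Each element a generates a cyclic subgroup ⟨a⟩; distinct elements may generate the same one (a cyclic group of order d has φ(d) generators).
Cyclic subgroups by order — order 1: 1; order 2: 3; order 3: 1; order 4: 2; order 6: 3; order 12: 2.
Total: 12.

12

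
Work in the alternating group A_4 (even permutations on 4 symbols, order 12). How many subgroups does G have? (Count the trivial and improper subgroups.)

|G| = 12, so by Lagrange every subgroup order divides 12. Divisors: 1, 2, 3, 4, 6, 12.
Subgroups by order — order 1: 1; order 2: 3; order 3: 4; order 4: 1; order 6: 0; order 12: 1.
Total: 1 + 3 + 4 + 1 + 0 + 1 = 10.

10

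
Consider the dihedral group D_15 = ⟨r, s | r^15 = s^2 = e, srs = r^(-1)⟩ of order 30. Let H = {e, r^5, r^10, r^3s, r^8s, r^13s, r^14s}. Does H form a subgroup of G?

|H| = 7 does not divide |G| = 30, so by Lagrange H is not a subgroup.

No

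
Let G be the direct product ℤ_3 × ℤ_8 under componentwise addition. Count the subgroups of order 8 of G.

|G| = 24 and 8 | 24, so subgroups of order 8 are possible by Lagrange.
The subgroups of order 8 are: {(0,0), (0,1), (0,2), (0,3), (0,4), (0,5), (0,6), (0,7)}.
So G has 1 subgroup of order 8.

1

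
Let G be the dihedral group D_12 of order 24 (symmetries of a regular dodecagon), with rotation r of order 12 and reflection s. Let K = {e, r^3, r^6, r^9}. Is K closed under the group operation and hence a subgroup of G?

Yes

|K| = 4 divides |G| = 24, consistent with Lagrange.
K contains the identity, every element's inverse is in K, and K is closed under ·: it is a subgroup.
In fact K = ⟨r^9⟩.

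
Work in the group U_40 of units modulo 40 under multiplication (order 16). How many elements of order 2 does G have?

The elements of order 2 are: 9, 11, 19, 21, 29, 31, 39.
That's 7.

7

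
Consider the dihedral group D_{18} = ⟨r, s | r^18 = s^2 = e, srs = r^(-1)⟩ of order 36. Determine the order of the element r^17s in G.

2

Computing powers of r^17s: the smallest k with (r^17s)^k = e is k = 2.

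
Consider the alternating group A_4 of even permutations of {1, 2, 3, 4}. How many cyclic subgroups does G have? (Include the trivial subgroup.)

8

Group the elements of G by the cyclic subgroup they generate; each cyclic subgroup of order d accounts for φ(d) elements.
Cyclic subgroups by order — order 1: 1; order 2: 3; order 3: 4.
Total: 8.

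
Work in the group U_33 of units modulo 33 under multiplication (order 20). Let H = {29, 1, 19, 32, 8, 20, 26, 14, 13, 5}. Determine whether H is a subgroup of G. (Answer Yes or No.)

No

13 ∈ H but its inverse 28 ∉ H, so H is not a subgroup.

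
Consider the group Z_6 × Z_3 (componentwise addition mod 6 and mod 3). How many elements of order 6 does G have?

An element (a,b) has order lcm(ord(a), ord(b)); count pairs with lcm equal to 6.
Enumerating gives 8 such elements.

8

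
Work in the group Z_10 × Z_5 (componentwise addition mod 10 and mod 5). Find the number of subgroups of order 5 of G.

6

|G| = 50 and 5 | 50, so subgroups of order 5 are possible by Lagrange.
The subgroups of order 5 are: {(0,0), (0,1), (0,2), (0,3), (0,4)}; {(0,0), (2,0), (4,0), (6,0), (8,0)}; {(0,0), (2,1), (4,2), (6,3), (8,4)}; {(0,0), (2,2), (4,4), (6,1), (8,3)}; … (6 in all).
So G has 6 subgroups of order 5.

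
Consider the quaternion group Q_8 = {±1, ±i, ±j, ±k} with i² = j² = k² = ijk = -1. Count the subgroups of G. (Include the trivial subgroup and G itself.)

|G| = 8, so by Lagrange every subgroup order divides 8. Divisors: 1, 2, 4, 8.
Subgroups by order — order 1: 1; order 2: 1; order 4: 3; order 8: 1.
Total: 1 + 1 + 3 + 1 = 6.

6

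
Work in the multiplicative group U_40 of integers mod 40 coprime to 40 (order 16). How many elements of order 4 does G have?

The elements of order 4 are: 3, 7, 13, 17, 23, 27, 33, 37.
That's 8.

8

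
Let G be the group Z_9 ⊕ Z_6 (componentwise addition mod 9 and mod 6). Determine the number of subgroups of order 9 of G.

|G| = 54 and 9 | 54, so subgroups of order 9 are possible by Lagrange.
The subgroups of order 9 are: {(0,0), (0,2), (0,4), (3,0), (3,2), (3,4), (6,0), (6,2), (6,4)}; {(0,0), (1,0), (2,0), (3,0), (4,0), (5,0), (6,0), (7,0), (8,0)}; {(0,0), (1,2), (2,4), (3,0), (4,2), (5,4), (6,0), (7,2), (8,4)}; {(0,0), (1,4), (2,2), (3,0), (4,4), (5,2), (6,0), (7,4), (8,2)}.
So G has 4 subgroups of order 9.

4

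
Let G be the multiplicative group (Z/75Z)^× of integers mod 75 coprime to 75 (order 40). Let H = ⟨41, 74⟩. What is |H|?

20

|⟨41⟩| = 10 and |⟨74⟩| = 2, so |H| is a multiple of lcm(10, 2) = 10 and divides |G| = 40.
Closing under the operation: H = {1, 4, 11, 14, 16, 19, 26, 29, 31, 34, 41, 44, 46, 49, 56, 59, 61, 64, 71, 74}, so |H| = 20.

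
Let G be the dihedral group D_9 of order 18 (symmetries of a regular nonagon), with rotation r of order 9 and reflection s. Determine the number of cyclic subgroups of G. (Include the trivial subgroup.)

Each element a generates a cyclic subgroup ⟨a⟩; distinct elements may generate the same one (a cyclic group of order d has φ(d) generators).
Cyclic subgroups by order — order 1: 1; order 2: 9; order 3: 1; order 9: 1.
Total: 12.

12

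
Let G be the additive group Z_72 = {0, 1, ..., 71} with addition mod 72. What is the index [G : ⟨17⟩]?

|⟨17⟩| = 72 and |G| = 72.
By Lagrange, [G : H] = |G|/|H| = 72/72 = 1.

1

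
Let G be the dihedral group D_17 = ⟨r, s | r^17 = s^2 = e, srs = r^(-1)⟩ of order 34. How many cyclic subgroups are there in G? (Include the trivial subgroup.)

Group the elements of G by the cyclic subgroup they generate; each cyclic subgroup of order d accounts for φ(d) elements.
Cyclic subgroups by order — order 1: 1; order 2: 17; order 17: 1.
Total: 19.

19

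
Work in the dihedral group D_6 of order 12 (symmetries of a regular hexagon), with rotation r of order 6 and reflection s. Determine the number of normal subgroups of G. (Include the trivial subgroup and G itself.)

7

G has 16 subgroups. Checking conjugation-invariance by order — order 1: 1/1 normal; order 2: 1/7 normal; order 3: 1/1 normal; order 4: 0/3 normal; order 6: 3/3 normal; order 12: 1/1 normal.
Total normal subgroups: 7.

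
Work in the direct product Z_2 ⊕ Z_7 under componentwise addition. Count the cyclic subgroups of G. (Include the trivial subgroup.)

4

A cyclic subgroup of order d is generated by each of its φ(d) elements of order d, so the cyclic subgroups of order d number (#elements of order d)/φ(d).
Cyclic subgroups by order — order 1: 1; order 2: 1; order 7: 1; order 14: 1.
Total: 4.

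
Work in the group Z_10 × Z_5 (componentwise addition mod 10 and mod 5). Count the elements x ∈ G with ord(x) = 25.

0

An element (a,b) has order lcm(ord(a), ord(b)); count pairs with lcm equal to 25.
Enumerating gives 0 such elements.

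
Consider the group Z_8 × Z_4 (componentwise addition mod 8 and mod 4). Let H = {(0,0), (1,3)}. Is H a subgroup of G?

No

(1,3) ∈ H but its inverse (7,1) ∉ H, so H is not a subgroup.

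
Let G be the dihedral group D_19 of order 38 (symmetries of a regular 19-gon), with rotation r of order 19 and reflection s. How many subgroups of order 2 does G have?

|G| = 38 and 2 | 38, so subgroups of order 2 are possible by Lagrange.
The subgroups of order 2 are: {e, r^10s}; {e, r^11s}; {e, r^12s}; {e, r^13s}; … (19 in all).
So G has 19 subgroups of order 2.

19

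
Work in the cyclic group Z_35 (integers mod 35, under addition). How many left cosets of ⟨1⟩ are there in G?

1

|⟨1⟩| = 35 and |G| = 35.
By Lagrange, [G : H] = |G|/|H| = 35/35 = 1.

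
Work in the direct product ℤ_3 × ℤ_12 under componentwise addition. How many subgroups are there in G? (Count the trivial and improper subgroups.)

18

|G| = 36, so by Lagrange every subgroup order divides 36. Divisors: 1, 2, 3, 4, 6, 9, 12, 18, 36.
Subgroups by order — order 1: 1; order 2: 1; order 3: 4; order 4: 1; order 6: 4; order 9: 1; order 12: 4; order 18: 1; order 36: 1.
Total: 1 + 1 + 4 + 1 + 4 + 1 + 4 + 1 + 1 = 18.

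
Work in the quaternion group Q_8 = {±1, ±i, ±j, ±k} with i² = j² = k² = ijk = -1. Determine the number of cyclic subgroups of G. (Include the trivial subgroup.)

5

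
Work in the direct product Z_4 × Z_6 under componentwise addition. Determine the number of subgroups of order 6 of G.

3

|G| = 24 and 6 | 24, so subgroups of order 6 are possible by Lagrange.
The subgroups of order 6 are: {(0,0), (0,1), (0,2), (0,3), (0,4), (0,5)}; {(0,0), (0,2), (0,4), (2,0), (2,2), (2,4)}; {(0,0), (0,2), (0,4), (2,1), (2,3), (2,5)}.
So G has 3 subgroups of order 6.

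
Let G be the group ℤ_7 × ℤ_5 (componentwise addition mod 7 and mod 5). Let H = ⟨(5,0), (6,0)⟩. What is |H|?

|⟨(5,0)⟩| = 7 and |⟨(6,0)⟩| = 7, so |H| is a multiple of lcm(7, 7) = 7 and divides |G| = 35.
Closing under the operation: H = {(0,0), (1,0), (2,0), (3,0), (4,0), (5,0), (6,0)}, so |H| = 7.

7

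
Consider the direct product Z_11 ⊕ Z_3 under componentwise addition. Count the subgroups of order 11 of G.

|G| = 33 and 11 | 33, so subgroups of order 11 are possible by Lagrange.
The subgroups of order 11 are: {(0,0), (1,0), (2,0), (3,0), (4,0), (5,0), (6,0), (7,0), (8,0), (9,0), (10,0)}.
So G has 1 subgroup of order 11.

1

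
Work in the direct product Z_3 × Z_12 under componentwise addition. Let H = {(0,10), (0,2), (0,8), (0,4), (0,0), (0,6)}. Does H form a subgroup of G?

Yes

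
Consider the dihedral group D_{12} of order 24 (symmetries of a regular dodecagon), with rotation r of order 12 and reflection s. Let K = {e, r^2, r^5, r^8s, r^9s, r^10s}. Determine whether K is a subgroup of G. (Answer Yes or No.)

r^5 ∈ K but its inverse r^7 ∉ K, so K is not a subgroup.

No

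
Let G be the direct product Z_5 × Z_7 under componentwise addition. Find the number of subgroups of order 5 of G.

|G| = 35 and 5 | 35, so subgroups of order 5 are possible by Lagrange.
The subgroups of order 5 are: {(0,0), (1,0), (2,0), (3,0), (4,0)}.
So G has 1 subgroup of order 5.

1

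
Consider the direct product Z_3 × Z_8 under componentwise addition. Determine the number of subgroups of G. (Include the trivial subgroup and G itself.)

8

|G| = 24, so by Lagrange every subgroup order divides 24. Divisors: 1, 2, 3, 4, 6, 8, 12, 24.
Subgroups by order — order 1: 1; order 2: 1; order 3: 1; order 4: 1; order 6: 1; order 8: 1; order 12: 1; order 24: 1.
Total: 1 + 1 + 1 + 1 + 1 + 1 + 1 + 1 = 8.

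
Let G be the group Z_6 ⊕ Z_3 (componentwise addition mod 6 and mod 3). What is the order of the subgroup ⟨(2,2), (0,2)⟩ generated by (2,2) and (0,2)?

|⟨(2,2)⟩| = 3 and |⟨(0,2)⟩| = 3, so |H| is a multiple of lcm(3, 3) = 3 and divides |G| = 18.
Closing under the operation: H = {(0,0), (0,1), (0,2), (2,0), (2,1), (2,2), (4,0), (4,1), (4,2)}, so |H| = 9.

9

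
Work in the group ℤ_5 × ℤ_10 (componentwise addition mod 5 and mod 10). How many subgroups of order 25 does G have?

|G| = 50 and 25 | 50, so subgroups of order 25 are possible by Lagrange.
The subgroups of order 25 are: {(0,0), (0,2), (0,4), (0,6), (0,8), (1,0), (1,2), (1,4), (1,6), (1,8), (2,0), (2,2), (2,4), (2,6), (2,8), (3,0), (3,2), (3,4), (3,6), (3,8), (4,0), (4,2), (4,4), (4,6), (4,8)}.
So G has 1 subgroup of order 25.

1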